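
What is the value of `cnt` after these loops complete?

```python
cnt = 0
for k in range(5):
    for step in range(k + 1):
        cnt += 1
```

Triangle: 1 + 2 + ... + 5
`cnt` takes the values: 0 → 1 → 2 → 3 → 4 → 5 → 6 → 7 → 8 → 9 → 10 → 11 → 12 → 13 → 14 → 15

Answer: 15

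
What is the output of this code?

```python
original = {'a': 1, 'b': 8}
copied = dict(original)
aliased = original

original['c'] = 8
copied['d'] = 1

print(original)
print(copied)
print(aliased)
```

Key concept: dict() creates copy, assignment creates alias.
Step by step:
`original = {'a': 1, 'b': 8}` → original = {'a': 1, 'b': 8}
`copied = dict(original)` → copied = {'a': 1, 'b': 8}
`aliased = original` → aliased = {'a': 1, 'b': 8} (same object as original)
`original['c'] = 8` → original = {'a': 1, 'b': 8, 'c': 8} (same object as aliased); aliased = {'a': 1, 'b': 8, 'c': 8} (same object as original)
`copied['d'] = 1` → copied = {'a': 1, 'b': 8, 'd': 1}
`print(original)` → prints {'a': 1, 'b': 8, 'c': 8}
`print(copied)` → prints {'a': 1, 'b': 8, 'd': 1}
`print(aliased)` → prints {'a': 1, 'b': 8, 'c': 8}

Answer:
{'a': 1, 'b': 8, 'c': 8}
{'a': 1, 'b': 8, 'd': 1}
{'a': 1, 'b': 8, 'c': 8}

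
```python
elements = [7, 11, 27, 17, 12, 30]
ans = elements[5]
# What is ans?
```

Trace:
`elements = [7, 11, 27, 17, 12, 30]` → elements = [7, 11, 27, 17, 12, 30]
`ans = elements[5]` → ans = 30
So ans = 30

Answer: 30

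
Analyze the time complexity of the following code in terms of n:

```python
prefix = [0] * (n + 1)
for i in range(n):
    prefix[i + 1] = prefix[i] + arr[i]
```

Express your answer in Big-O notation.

This is Prefix sum computation. Time complexity: O(n).

Answer: O(n)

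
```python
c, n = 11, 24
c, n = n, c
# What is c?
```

Trace:
`c, n = 11, 24` → c = 11; n = 24
`c, n = n, c` → c = 24; n = 11
So c = 24

Answer: 24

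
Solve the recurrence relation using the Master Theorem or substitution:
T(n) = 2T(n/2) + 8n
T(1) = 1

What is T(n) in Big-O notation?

By Master Theorem: a=2, b=2, f(n)=8n. Since log_2(2) = 1 and f(n) = Θ(n^1), Case 2 applies. T(n) = O(n log n).

Answer: O(n log n)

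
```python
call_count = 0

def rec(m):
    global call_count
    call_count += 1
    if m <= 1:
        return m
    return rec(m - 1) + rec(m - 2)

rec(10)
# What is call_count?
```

Calls(m) = 1 + Calls(m-1) + Calls(m-2); Calls(0)=Calls(1)=1. For m=10 this gives 177.

Answer: 177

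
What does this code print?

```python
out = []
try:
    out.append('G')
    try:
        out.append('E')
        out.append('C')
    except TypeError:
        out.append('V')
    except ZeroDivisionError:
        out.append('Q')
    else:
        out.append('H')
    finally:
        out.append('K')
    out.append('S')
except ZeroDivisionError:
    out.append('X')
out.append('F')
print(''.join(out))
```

Execution trace: 'G' (try body) → 'E' (inner try body) → 'C' (inner try body, no exception) → 'H' (inner else) → 'K' (inner finally) → 'S' (try body, no exception) → 'F' (after the try/except). Output: GECHKSF

Answer: GECHKSF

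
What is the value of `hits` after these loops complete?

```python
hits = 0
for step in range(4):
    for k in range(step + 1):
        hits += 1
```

Triangle: 1 + 2 + ... + 4
`hits` takes the values: 0 → 1 → 2 → 3 → 4 → 5 → 6 → 7 → 8 → 9 → 10

Answer: 10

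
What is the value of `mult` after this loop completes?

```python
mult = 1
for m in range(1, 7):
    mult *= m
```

6! = 720
`mult` takes the values: 1 → 2 → 6 → 24 → 120 → 720

Answer: 720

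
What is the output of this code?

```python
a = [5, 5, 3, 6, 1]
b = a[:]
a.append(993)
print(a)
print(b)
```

Key concept: slice [:] creates copy.
Step by step:
`a = [5, 5, 3, 6, 1]` → a = [5, 5, 3, 6, 1]
`b = a[:]` → b = [5, 5, 3, 6, 1]
`a.append(993)` → a = [5, 5, 3, 6, 1, 993]
`print(a)` → prints [5, 5, 3, 6, 1, 993]
`print(b)` → prints [5, 5, 3, 6, 1]

Answer:
[5, 5, 3, 6, 1, 993]
[5, 5, 3, 6, 1]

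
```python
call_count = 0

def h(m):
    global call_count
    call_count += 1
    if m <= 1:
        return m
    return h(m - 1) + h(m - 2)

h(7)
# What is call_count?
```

Calls(m) = 1 + Calls(m-1) + Calls(m-2); Calls(0)=Calls(1)=1. For m=7 this gives 41.

Answer: 41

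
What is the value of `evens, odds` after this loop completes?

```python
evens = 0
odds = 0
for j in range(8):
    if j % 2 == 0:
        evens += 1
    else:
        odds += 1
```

Count evens and odds in range(8)
`evens, odds` takes the values: (0, 0) → (1, 0) → (1, 1) → (2, 1) → (2, 2) → (3, 2) → (3, 3) → (4, 3) → (4, 4)

Answer: 4, 4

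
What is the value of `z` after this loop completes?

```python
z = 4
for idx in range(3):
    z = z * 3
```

Multiply by 3, 3 times: 4 * 3^3 = 108
`z` takes the values: 4 → 12 → 36 → 108

Answer: 108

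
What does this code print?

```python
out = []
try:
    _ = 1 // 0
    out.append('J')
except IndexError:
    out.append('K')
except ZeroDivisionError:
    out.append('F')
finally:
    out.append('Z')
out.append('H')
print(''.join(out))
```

Execution trace: 'F' (except ZeroDivisionError) → 'Z' (finally) → 'H' (after the try/except). Output: FZH

Answer: FZH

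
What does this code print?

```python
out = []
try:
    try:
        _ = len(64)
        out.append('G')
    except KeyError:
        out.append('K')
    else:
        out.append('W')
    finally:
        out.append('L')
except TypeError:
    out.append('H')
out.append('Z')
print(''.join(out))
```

Execution trace: 'L' (inner finally) → 'H' (outer except TypeError) → 'Z' (after the try/except). Output: LHZ

Answer: LHZ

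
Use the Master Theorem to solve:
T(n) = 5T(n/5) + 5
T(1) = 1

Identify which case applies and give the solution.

a=5, b=5, f(n)=5. log_5(5) = 1. Since c=0 < 1, Case 1 applies: T(n) = Θ(n^log_b(a)) = O(n).

Answer: O(n) - Case 1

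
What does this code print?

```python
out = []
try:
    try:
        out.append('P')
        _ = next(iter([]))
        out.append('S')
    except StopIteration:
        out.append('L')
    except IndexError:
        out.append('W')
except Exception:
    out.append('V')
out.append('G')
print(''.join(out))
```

Execution trace: 'P' (inner try body) → 'L' (inner except StopIteration) → 'G' (after the try/except). Output: PLG

Answer: PLG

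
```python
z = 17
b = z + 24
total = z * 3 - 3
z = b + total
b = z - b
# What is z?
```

Trace:
`z = 17` → z = 17
`b = z + 24` → b = 41
`total = z * 3 - 3` → total = 48
`z = b + total` → z = 89
`b = z - b` → b = 48
So z = 89

Answer: 89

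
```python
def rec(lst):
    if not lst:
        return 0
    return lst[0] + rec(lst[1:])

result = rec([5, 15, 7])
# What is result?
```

5 + 15 + 7 + 0 = 27

Answer: 27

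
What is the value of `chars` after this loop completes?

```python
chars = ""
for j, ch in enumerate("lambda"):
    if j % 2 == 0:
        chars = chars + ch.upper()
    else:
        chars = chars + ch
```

Uppercase even positions in 'lambda'
`chars` takes the values: "" → "L" → "La" → "LaM" → "LaMb" → "LaMbD" → "LaMbDa"

Answer: "LaMbDa"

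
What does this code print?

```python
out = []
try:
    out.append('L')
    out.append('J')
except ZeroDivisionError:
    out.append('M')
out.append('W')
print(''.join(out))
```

Execution trace: 'L' (try body) → 'J' (try body, no exception) → 'W' (after the try/except). Output: LJW

Answer: LJW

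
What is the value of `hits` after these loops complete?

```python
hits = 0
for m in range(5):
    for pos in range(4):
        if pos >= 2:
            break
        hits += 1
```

Inner breaks at 2, outer runs 5 times
`hits` takes the values: 0 → 1 → 2 → 3 → 4 → 5 → 6 → 7 → 8 → 9 → 10

Answer: 10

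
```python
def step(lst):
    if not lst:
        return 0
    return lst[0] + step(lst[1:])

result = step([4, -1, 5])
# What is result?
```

4 + (-1) + 5 + 0 = 8

Answer: 8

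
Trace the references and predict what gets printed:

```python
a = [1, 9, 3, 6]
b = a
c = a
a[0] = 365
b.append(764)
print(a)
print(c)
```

Key concept: multiple aliases.
Step by step:
`a = [1, 9, 3, 6]` → a = [1, 9, 3, 6]
`b = a` → b = [1, 9, 3, 6] (same object as a)
`c = a` → c = [1, 9, 3, 6] (same object as a, b)
`a[0] = 365` → a = [365, 9, 3, 6] (same object as b, c); b = [365, 9, 3, 6] (same object as a, c); c = [365, 9, 3, 6] (same object as a, b)
`b.append(764)` → a = [365, 9, 3, 6, 764] (same object as b, c); b = [365, 9, 3, 6, 764] (same object as a, c); c = [365, 9, 3, 6, 764] (same object as a, b)
`print(a)` → prints [365, 9, 3, 6, 764]
`print(c)` → prints [365, 9, 3, 6, 764]

Answer:
[365, 9, 3, 6, 764]
[365, 9, 3, 6, 764]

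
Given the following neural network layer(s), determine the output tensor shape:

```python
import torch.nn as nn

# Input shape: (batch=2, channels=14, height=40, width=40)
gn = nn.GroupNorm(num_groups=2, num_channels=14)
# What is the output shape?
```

Input: (2, 14, 40, 40) -> Output: (2, 14, 40, 40)

Answer: (2, 14, 40, 40)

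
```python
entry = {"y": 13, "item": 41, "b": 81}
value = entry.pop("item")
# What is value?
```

Trace:
`entry = {"y": 13, "item": 41, "b": 81}` → entry = {'y': 13, 'item': 41, 'b': 81}
`value = entry.pop("item")` → entry = {'y': 13, 'b': 81}; value = 41
So value = 41

Answer: 41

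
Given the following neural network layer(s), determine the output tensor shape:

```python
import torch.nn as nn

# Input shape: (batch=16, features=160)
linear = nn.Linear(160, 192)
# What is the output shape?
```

Input: (16, 160) -> Output: (16, 192)

Answer: (16, 192)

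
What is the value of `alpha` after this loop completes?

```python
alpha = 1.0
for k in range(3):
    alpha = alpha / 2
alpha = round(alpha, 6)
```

Halving LR 3 times: 1 / 2^3
`alpha` takes the values: 1.0 → 0.5 → 0.25 → 0.125

Answer: 0.125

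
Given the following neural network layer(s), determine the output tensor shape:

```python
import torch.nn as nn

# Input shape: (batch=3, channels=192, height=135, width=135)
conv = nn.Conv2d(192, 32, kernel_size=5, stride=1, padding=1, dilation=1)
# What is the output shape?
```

Input: (3, 192, 135, 135) -> Output: (3, 32, 133, 133)

Answer: (3, 32, 133, 133)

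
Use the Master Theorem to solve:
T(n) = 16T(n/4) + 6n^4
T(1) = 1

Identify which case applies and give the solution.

a=16, b=4, f(n)=6n^4. log_4(16) = 2. Since c=4 > 2 and the regularity condition holds (16(n/4)^4 = (16/4^4)n^4 with 16/4^4 < 1), Case 3 applies: T(n) = Θ(f(n)) = O(n^4).

Answer: O(n^4) - Case 3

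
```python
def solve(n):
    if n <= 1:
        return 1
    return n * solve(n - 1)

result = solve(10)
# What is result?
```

solve(10) = 10 * 9 * 8 * 7 * 6 * 5 * 4 * 3 * 2 * 1 = 3628800

Answer: 3628800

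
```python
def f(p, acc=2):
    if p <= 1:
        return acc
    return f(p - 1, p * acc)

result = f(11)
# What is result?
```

Accumulator trace (n, acc): (11, 2) -> (10, 22) -> (9, 220) -> (8, 1980) -> (7, 15840) -> (6, 110880) -> (5, 665280) -> (4, 3326400) -> (3, 13305600) -> (2, 39916800) -> (1, 79833600) -> return 79833600

Answer: 79833600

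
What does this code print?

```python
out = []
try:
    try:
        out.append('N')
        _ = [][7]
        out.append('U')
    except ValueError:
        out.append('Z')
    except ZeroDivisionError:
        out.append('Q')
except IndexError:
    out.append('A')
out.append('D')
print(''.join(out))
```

Execution trace: 'N' (inner try body) → 'A' (outer except IndexError) → 'D' (after the try/except). Output: NAD

Answer: NAD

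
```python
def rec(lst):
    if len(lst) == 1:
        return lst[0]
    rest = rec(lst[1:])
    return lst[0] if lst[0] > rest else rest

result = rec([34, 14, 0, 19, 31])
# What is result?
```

Recursive max over [34, 14, 0, 19, 31] = 34

Answer: 34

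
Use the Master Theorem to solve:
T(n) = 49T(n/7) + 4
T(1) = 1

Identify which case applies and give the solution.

a=49, b=7, f(n)=4. log_7(49) = 2. Since c=0 < 2, Case 1 applies: T(n) = Θ(n^log_b(a)) = O(n^2).

Answer: O(n^2) - Case 1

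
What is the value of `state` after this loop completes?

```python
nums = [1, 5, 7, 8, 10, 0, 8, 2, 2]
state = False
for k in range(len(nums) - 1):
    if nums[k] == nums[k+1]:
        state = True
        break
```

Check consecutive duplicates in [1, 5, 7, 8, 10, 0, 8, 2, 2]
`state` takes the values: False → True

Answer: True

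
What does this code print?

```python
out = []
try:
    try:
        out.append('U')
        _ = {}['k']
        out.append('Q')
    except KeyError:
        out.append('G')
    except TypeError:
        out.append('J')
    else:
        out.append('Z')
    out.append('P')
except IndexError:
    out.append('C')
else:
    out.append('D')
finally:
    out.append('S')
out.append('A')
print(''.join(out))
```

Execution trace: 'U' (inner try body) → 'G' (inner except KeyError) → 'P' (try body, no exception) → 'D' (else) → 'S' (finally) → 'A' (after the try/except). Output: UGPDSA

Answer: UGPDSA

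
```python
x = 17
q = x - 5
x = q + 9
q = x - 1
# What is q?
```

Trace:
`x = 17` → x = 17
`q = x - 5` → q = 12
`x = q + 9` → x = 21
`q = x - 1` → q = 20
So q = 20

Answer: 20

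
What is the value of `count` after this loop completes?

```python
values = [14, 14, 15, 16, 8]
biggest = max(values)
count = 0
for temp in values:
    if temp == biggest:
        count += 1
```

Count of max value 16 in [14, 14, 15, 16, 8]
`count` takes the values: 0 → 1

Answer: 1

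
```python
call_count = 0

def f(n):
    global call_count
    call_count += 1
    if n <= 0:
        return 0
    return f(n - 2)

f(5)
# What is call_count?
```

Linear recursion stepping by 2: 4 calls from n=5 down to ≤0.

Answer: 4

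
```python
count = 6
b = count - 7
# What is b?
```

Trace:
`count = 6` → count = 6
`b = count - 7` → b = -1
So b = -1

Answer: -1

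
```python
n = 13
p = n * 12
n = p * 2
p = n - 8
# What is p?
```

Trace:
`n = 13` → n = 13
`p = n * 12` → p = 156
`n = p * 2` → n = 312
`p = n - 8` → p = 304
So p = 304

Answer: 304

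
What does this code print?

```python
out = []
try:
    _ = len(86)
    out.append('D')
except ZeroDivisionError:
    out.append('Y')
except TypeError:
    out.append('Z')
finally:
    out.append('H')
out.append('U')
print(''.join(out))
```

Execution trace: 'Z' (except TypeError) → 'H' (finally) → 'U' (after the try/except). Output: ZHU

Answer: ZHU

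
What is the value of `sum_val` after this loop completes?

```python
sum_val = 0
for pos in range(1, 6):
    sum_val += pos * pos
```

Sum of squares 1² to 5² = 55
`sum_val` takes the values: 0 → 1 → 5 → 14 → 30 → 55

Answer: 55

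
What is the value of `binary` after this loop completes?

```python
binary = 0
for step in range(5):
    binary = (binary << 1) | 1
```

Build 5 consecutive 1-bits: 0b11111
`binary` takes the values: 0 → 1 → 3 → 7 → 15 → 31

Answer: 31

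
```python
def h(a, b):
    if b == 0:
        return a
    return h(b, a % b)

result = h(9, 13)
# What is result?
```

h(9, 13) -> h(13, 9) -> h(9, 4) -> h(4, 1) -> h(1, 0) -> 1

Answer: 1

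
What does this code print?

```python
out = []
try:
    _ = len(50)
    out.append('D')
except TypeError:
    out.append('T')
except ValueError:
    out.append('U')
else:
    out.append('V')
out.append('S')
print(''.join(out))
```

Execution trace: 'T' (except TypeError) → 'S' (after the try/except). Output: TS

Answer: TS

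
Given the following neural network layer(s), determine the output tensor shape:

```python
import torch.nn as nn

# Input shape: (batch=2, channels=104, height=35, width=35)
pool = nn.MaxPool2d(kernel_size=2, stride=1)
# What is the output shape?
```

Input: (2, 104, 35, 35) -> Output: (2, 104, 34, 34)

Answer: (2, 104, 34, 34)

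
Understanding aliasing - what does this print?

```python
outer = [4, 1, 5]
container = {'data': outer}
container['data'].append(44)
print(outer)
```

Key concept: dict holds reference to list.
Step by step:
`outer = [4, 1, 5]` → outer = [4, 1, 5]
`container = {'data': outer}` → container = {'data': [4, 1, 5]}
`container['data'].append(44)` → outer = [4, 1, 5, 44]; container = {'data': [4, 1, 5, 44]}
`print(outer)` → prints [4, 1, 5, 44]

Answer: [4, 1, 5, 44]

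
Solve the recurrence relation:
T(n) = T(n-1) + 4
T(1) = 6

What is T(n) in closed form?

Unrolling: T(n) = T(1) + 4·(n-1) = 6 + 4(n-1) = 4n + 2.

Answer: T(n) = 4n + 2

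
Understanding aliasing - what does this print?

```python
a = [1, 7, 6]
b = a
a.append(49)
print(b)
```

Key concept: basic list aliasing.
Step by step:
`a = [1, 7, 6]` → a = [1, 7, 6]
`b = a` → b = [1, 7, 6] (same object as a)
`a.append(49)` → a = [1, 7, 6, 49] (same object as b); b = [1, 7, 6, 49] (same object as a)
`print(b)` → prints [1, 7, 6, 49]

Answer: [1, 7, 6, 49]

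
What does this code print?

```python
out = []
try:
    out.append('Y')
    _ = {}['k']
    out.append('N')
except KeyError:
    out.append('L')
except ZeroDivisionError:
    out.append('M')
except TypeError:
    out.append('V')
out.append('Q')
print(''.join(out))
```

Execution trace: 'Y' (try body) → 'L' (except KeyError) → 'Q' (after the try/except). Output: YLQ

Answer: YLQ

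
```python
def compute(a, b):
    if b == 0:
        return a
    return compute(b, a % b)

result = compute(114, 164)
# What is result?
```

compute(114, 164) -> compute(164, 114) -> compute(114, 50) -> compute(50, 14) -> compute(14, 8) -> compute(8, 6) -> compute(6, 2) -> compute(2, 0) -> 2

Answer: 2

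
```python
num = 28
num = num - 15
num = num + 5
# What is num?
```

Trace:
`num = 28` → num = 28
`num = num - 15` → num = 13
`num = num + 5` → num = 18
So num = 18

Answer: 18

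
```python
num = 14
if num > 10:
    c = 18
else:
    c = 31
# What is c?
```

Trace:
`num = 14` → num = 14
`if num > 10: ...` → num > 10 is True → c = 18
So c = 18

Answer: 18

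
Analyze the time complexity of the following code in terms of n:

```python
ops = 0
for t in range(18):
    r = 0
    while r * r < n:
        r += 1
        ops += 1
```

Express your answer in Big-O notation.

Each loop level contributes: 1 × √n. Multiplying the contributions gives O(√n).

Answer: O(√n)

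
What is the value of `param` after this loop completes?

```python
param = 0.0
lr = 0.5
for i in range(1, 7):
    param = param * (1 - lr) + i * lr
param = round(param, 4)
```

Moving average with lr=0.5
`param` takes the values: 0.0 → 0.5 → 1.25 → 2.125 → 3.0625 → 4.03125 → 5.015625 → 5.0156

Answer: 5.0156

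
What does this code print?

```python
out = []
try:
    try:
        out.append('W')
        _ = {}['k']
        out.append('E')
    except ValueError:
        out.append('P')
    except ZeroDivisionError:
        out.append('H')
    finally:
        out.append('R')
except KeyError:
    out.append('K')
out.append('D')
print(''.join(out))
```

Execution trace: 'W' (try body) → 'R' (finally) → 'K' (outer except KeyError) → 'D' (after the try/except). Output: WRKD

Answer: WRKD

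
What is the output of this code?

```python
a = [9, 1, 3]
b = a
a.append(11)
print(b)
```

Key concept: basic list aliasing.
Step by step:
`a = [9, 1, 3]` → a = [9, 1, 3]
`b = a` → b = [9, 1, 3] (same object as a)
`a.append(11)` → a = [9, 1, 3, 11] (same object as b); b = [9, 1, 3, 11] (same object as a)
`print(b)` → prints [9, 1, 3, 11]

Answer: [9, 1, 3, 11]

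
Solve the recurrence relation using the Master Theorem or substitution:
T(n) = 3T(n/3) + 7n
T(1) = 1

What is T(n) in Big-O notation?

By Master Theorem: a=3, b=3, f(n)=7n. Since log_3(3) = 1 and f(n) = Θ(n^1), Case 2 applies. T(n) = O(n log n).

Answer: O(n log n)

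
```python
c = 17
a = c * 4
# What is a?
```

Trace:
`c = 17` → c = 17
`a = c * 4` → a = 68
So a = 68

Answer: 68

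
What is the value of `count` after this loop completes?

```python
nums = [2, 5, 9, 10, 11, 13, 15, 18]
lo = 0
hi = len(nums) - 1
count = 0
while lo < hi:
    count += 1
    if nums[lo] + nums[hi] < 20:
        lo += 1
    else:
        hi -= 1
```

Steps to find pair summing to 20
`count` takes the values: 0 → 1 → 2 → 3 → 4 → 5 → 6 → 7

Answer: 7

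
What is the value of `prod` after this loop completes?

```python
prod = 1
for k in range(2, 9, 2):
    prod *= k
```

Product of even numbers 2 to 8
`prod` takes the values: 1 → 2 → 8 → 48 → 384

Answer: 384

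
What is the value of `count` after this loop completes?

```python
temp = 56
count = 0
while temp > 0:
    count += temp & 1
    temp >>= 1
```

Count set bits in 56 (binary: 0b111000)
`count` takes the values: 0 → 1 → 2 → 3

Answer: 3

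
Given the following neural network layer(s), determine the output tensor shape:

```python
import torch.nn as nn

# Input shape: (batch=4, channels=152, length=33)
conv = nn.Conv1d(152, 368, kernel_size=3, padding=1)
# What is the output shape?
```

Input: (4, 152, 33) -> Output: (4, 368, 33)

Answer: (4, 368, 33)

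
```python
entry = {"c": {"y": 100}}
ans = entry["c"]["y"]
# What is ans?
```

Trace:
`entry = {"c": {"y": 100}}` → entry = {'c': {'y': 100}}
`ans = entry["c"]["y"]` → ans = 100
So ans = 100

Answer: 100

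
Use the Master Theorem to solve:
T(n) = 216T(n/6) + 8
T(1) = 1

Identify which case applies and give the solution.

a=216, b=6, f(n)=8. log_6(216) = 3. Since c=0 < 3, Case 1 applies: T(n) = Θ(n^log_b(a)) = O(n^3).

Answer: O(n^3) - Case 1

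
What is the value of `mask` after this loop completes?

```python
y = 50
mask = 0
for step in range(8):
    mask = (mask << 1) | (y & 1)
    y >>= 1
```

Reverse lowest 8 bits of 50
`mask` takes the values: 0 → 1 → 2 → 4 → 9 → 19 → 38 → 76

Answer: 76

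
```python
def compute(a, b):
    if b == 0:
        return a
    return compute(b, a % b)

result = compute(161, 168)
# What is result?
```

compute(161, 168) -> compute(168, 161) -> compute(161, 7) -> compute(7, 0) -> 7

Answer: 7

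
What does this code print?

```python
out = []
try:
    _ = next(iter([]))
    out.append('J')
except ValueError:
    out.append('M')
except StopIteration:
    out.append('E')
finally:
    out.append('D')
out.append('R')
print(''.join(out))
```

Execution trace: 'E' (except StopIteration) → 'D' (finally) → 'R' (after the try/except). Output: EDR

Answer: EDR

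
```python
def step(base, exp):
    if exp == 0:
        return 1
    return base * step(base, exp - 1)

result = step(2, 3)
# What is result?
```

step(2, 3) = 2 * 2 * 2 = 8

Answer: 8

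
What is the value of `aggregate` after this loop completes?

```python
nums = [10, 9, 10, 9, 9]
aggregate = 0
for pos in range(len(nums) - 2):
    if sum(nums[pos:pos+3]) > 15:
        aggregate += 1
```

Count windows with sum > 15
`aggregate` takes the values: 0 → 1 → 2 → 3

Answer: 3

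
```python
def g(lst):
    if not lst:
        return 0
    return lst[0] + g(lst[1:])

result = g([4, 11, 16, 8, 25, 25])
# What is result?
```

4 + 11 + 16 + 8 + 25 + 25 + 0 = 89

Answer: 89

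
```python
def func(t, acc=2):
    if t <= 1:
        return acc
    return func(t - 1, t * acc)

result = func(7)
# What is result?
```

Accumulator trace (n, acc): (7, 2) -> (6, 14) -> (5, 84) -> (4, 420) -> (3, 1680) -> (2, 5040) -> (1, 10080) -> return 10080

Answer: 10080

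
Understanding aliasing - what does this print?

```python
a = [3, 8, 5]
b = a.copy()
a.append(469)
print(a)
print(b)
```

Key concept: list.copy() creates independent copy.
Step by step:
`a = [3, 8, 5]` → a = [3, 8, 5]
`b = a.copy()` → b = [3, 8, 5]
`a.append(469)` → a = [3, 8, 5, 469]
`print(a)` → prints [3, 8, 5, 469]
`print(b)` → prints [3, 8, 5]

Answer:
[3, 8, 5, 469]
[3, 8, 5]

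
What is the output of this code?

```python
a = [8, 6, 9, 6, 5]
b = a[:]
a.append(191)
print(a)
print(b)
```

Key concept: slice [:] creates copy.
Step by step:
`a = [8, 6, 9, 6, 5]` → a = [8, 6, 9, 6, 5]
`b = a[:]` → b = [8, 6, 9, 6, 5]
`a.append(191)` → a = [8, 6, 9, 6, 5, 191]
`print(a)` → prints [8, 6, 9, 6, 5, 191]
`print(b)` → prints [8, 6, 9, 6, 5]

Answer:
[8, 6, 9, 6, 5, 191]
[8, 6, 9, 6, 5]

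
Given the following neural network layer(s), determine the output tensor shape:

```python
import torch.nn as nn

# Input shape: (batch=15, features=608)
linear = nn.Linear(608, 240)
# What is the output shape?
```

Input: (15, 608) -> Output: (15, 240)

Answer: (15, 240)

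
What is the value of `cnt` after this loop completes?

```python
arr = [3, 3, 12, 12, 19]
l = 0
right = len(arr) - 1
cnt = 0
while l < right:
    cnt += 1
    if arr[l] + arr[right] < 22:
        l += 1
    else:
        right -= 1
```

Steps to find pair summing to 22
`cnt` takes the values: 0 → 1 → 2 → 3 → 4

Answer: 4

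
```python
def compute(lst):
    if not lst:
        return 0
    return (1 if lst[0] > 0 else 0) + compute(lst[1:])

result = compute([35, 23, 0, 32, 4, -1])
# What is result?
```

Count of positive elements in [35, 23, 0, 32, 4, -1] = 4

Answer: 4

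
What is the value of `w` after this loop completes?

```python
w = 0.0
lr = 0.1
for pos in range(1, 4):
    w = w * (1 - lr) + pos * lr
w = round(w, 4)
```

Moving average with lr=0.1
`w` takes the values: 0.0 → 0.1 → 0.29 → 0.561

Answer: 0.561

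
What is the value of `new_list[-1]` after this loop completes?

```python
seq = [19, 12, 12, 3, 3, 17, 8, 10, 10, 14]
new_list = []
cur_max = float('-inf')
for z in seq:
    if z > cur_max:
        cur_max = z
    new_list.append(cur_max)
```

Running max ends at 19
`new_list` takes the values: [] → [19] → [19, 19] → [19, 19, 19] → [19, 19, 19, 19] → [19, 19, 19, 19, 19] → [19, 19, 19, 19, 19, 19] → [19, 19, 19, 19, 19, 19, 19] → [19, 19, 19, 19, 19, 19, 19, 19] → [19, 19, 19, 19, 19, 19, 19, 19, 19] → [19, 19, 19, 19, 19, 19, 19, 19, 19, 19]
So `new_list[-1]` = 19

Answer: 19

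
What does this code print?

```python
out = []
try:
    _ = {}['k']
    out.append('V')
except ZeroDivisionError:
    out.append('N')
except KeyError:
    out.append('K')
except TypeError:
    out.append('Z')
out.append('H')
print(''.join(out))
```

Execution trace: 'K' (except KeyError) → 'H' (after the try/except). Output: KH

Answer: KH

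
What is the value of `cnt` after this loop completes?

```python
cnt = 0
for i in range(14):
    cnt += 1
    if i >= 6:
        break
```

Loop breaks when i reaches 6, cnt is 7
`cnt` takes the values: 0 → 1 → 2 → 3 → 4 → 5 → 6 → 7

Answer: 7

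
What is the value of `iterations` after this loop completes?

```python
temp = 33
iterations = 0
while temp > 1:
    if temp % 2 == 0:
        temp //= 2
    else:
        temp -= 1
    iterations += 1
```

Steps to reduce 33 to 1
`iterations` takes the values: 0 → 1 → 2 → 3 → 4 → 5 → 6

Answer: 6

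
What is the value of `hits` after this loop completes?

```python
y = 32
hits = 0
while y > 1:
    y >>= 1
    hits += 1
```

Count right shifts until 1
`hits` takes the values: 0 → 1 → 2 → 3 → 4 → 5

Answer: 5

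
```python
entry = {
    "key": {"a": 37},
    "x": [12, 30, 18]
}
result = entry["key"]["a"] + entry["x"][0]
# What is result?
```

Trace:
`entry = { ...` → entry = {'key': {'a': 37}, 'x': [12, 30, 18]}
`result = entry["key"]["a"] + entry["x"][0]` → result = 49
So result = 49

Answer: 49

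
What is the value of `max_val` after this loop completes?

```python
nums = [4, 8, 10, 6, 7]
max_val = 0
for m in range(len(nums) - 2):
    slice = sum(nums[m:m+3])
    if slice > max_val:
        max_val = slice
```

Max sum of 3-element window in [4, 8, 10, 6, 7]
`max_val` takes the values: 0 → 22 → 24

Answer: 24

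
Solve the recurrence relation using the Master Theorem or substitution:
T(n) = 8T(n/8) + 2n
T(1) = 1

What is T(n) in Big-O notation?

By Master Theorem: a=8, b=8, f(n)=2n. Since log_8(8) = 1 and f(n) = Θ(n^1), Case 2 applies. T(n) = O(n log n).

Answer: O(n log n)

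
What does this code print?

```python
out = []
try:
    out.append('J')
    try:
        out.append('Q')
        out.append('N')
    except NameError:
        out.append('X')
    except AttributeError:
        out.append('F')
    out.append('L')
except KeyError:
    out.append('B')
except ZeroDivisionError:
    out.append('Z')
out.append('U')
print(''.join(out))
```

Execution trace: 'J' (try body) → 'Q' (inner try body) → 'N' (inner try body, no exception) → 'L' (try body, no exception) → 'U' (after the try/except). Output: JQNLU

Answer: JQNLU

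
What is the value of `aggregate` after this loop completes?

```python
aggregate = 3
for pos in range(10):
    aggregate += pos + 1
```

Start at 3, add 1 to 10 = 58
`aggregate` takes the values: 3 → 4 → 6 → 9 → 13 → 18 → 24 → 31 → 39 → 48 → 58

Answer: 58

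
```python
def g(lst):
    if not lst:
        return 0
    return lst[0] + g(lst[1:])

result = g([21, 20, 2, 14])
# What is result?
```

21 + 20 + 2 + 14 + 0 = 57

Answer: 57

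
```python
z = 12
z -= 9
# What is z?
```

Trace:
`z = 12` → z = 12
`z -= 9` → z = 3
So z = 3

Answer: 3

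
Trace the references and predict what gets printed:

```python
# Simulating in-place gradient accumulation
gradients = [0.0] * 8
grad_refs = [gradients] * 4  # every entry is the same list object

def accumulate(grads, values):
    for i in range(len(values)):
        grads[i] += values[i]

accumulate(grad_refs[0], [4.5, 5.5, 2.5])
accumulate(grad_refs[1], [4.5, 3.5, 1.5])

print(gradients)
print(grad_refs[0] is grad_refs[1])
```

Key concept: gradient accumulation aliasing.
Step by step:
`gradients = [0.0] * 8` → gradients = [0.0, 0.0, 0.0, 0.0, 0.0, 0.0, 0.0, 0.0]
`grad_refs = [gradients] * 4` → grad_refs = [[0.0, 0.0, 0.0, 0.0, 0.0, 0.0, 0.0, 0.0], [0.0, 0.0, 0.0, 0.0, 0.0, 0.0, 0.0, 0.0], [0.0, 0.0, 0.0, 0.0, 0.0, 0.0, 0.0, 0.0], [0.0, 0.0, 0.0, 0.0, 0.0, 0.0, 0.0, 0.0]]
`accumulate(grad_refs[0], [4.5, 5.5, 2.5])` → gradients = [4.5, 5.5, 2.5, 0.0, 0.0, 0.0, 0.0, 0.0]; grad_refs = [[4.5, 5.5, 2.5, 0.0, 0.0, 0.0, 0.0, 0.0], [4.5, 5.5, 2.5, 0.0, 0.0, 0.0, 0.0, 0.0], [4.5, 5.5, 2.5, 0.0, 0.0, 0.0, 0.0, 0.0], [4.5, 5.5, 2.5, 0.0, 0.0, 0.0, 0.0, 0.0]]
`accumulate(grad_refs[1], [4.5, 3.5, 1.5])` → gradients = [9.0, 9.0, 4.0, 0.0, 0.0, 0.0, 0.0, 0.0]; grad_refs = [[9.0, 9.0, 4.0, 0.0, 0.0, 0.0, 0.0, 0.0], [9.0, 9.0, 4.0, 0.0, 0.0, 0.0, 0.0, 0.0], [9.0, 9.0, 4.0, 0.0, 0.0, 0.0, 0.0, 0.0], [9.0, 9.0, 4.0, 0.0, 0.0, 0.0, 0.0, 0.0]]
`print(gradients)` → prints [9.0, 9.0, 4.0, 0.0, 0.0, 0.0, 0.0, 0.0]
`print(grad_refs[0] is grad_refs[1])` → prints True

Answer:
[9.0, 9.0, 4.0, 0.0, 0.0, 0.0, 0.0, 0.0]
True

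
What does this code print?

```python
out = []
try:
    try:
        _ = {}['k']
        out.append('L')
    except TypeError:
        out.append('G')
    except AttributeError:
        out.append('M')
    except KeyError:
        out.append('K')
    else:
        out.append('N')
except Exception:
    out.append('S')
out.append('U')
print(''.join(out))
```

Execution trace: 'K' (inner except KeyError) → 'U' (after the try/except). Output: KU

Answer: KU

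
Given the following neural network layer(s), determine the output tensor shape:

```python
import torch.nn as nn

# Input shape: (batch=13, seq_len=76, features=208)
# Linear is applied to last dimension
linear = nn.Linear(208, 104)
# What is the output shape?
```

Input: (13, 76, 208) -> Output: (13, 76, 104)

Answer: (13, 76, 104)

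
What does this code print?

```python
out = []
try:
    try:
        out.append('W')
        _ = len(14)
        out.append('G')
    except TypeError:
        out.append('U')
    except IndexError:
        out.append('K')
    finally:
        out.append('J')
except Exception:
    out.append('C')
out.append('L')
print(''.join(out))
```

Execution trace: 'W' (inner try body) → 'U' (inner except TypeError) → 'J' (inner finally) → 'L' (after the try/except). Output: WUJL

Answer: WUJL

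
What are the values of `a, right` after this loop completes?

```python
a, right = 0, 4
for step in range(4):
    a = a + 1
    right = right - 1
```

a goes 0→4, right goes 4→0
`a, right` takes the values: (0, 4) → (1, 4) → (1, 3) → (2, 3) → (2, 2) → (3, 2) → (3, 1) → (4, 1) → (4, 0)

Answer: 4, 0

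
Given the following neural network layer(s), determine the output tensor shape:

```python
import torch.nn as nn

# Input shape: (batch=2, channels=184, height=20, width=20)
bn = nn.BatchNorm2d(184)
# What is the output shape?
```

Input: (2, 184, 20, 20) -> Output: (2, 184, 20, 20)

Answer: (2, 184, 20, 20)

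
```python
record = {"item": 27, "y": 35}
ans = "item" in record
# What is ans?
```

Trace:
`record = {"item": 27, "y": 35}` → record = {'item': 27, 'y': 35}
`ans = "item" in record` → ans = True
So ans = True

Answer: True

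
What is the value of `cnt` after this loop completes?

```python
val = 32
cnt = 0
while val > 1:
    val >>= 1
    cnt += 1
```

Count right shifts until 1
`cnt` takes the values: 0 → 1 → 2 → 3 → 4 → 5

Answer: 5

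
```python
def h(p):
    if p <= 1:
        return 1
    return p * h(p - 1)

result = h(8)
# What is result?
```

h(8) = 8 * 7 * 6 * 5 * 4 * 3 * 2 * 1 = 40320

Answer: 40320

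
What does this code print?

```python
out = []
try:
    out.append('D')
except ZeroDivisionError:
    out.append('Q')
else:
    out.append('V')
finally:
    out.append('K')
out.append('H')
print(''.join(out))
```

Execution trace: 'D' (try body, no exception) → 'V' (else) → 'K' (finally) → 'H' (after the try/except). Output: DVKH

Answer: DVKH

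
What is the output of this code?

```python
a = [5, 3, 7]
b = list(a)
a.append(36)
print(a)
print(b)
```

Key concept: list() constructor creates copy.
Step by step:
`a = [5, 3, 7]` → a = [5, 3, 7]
`b = list(a)` → b = [5, 3, 7]
`a.append(36)` → a = [5, 3, 7, 36]
`print(a)` → prints [5, 3, 7, 36]
`print(b)` → prints [5, 3, 7]

Answer:
[5, 3, 7, 36]
[5, 3, 7]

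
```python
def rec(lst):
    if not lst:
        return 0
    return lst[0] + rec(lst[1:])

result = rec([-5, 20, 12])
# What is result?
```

(-5) + 20 + 12 + 0 = 27

Answer: 27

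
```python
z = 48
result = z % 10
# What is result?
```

Trace:
`z = 48` → z = 48
`result = z % 10` → result = 8
So result = 8

Answer: 8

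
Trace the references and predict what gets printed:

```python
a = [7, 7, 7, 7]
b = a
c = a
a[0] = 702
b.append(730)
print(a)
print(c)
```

Key concept: multiple aliases.
Step by step:
`a = [7, 7, 7, 7]` → a = [7, 7, 7, 7]
`b = a` → b = [7, 7, 7, 7] (same object as a)
`c = a` → c = [7, 7, 7, 7] (same object as a, b)
`a[0] = 702` → a = [702, 7, 7, 7] (same object as b, c); b = [702, 7, 7, 7] (same object as a, c); c = [702, 7, 7, 7] (same object as a, b)
`b.append(730)` → a = [702, 7, 7, 7, 730] (same object as b, c); b = [702, 7, 7, 7, 730] (same object as a, c); c = [702, 7, 7, 7, 730] (same object as a, b)
`print(a)` → prints [702, 7, 7, 7, 730]
`print(c)` → prints [702, 7, 7, 7, 730]

Answer:
[702, 7, 7, 7, 730]
[702, 7, 7, 7, 730]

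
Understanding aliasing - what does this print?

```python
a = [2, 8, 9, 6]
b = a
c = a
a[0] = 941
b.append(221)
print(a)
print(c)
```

Key concept: multiple aliases.
Step by step:
`a = [2, 8, 9, 6]` → a = [2, 8, 9, 6]
`b = a` → b = [2, 8, 9, 6] (same object as a)
`c = a` → c = [2, 8, 9, 6] (same object as a, b)
`a[0] = 941` → a = [941, 8, 9, 6] (same object as b, c); b = [941, 8, 9, 6] (same object as a, c); c = [941, 8, 9, 6] (same object as a, b)
`b.append(221)` → a = [941, 8, 9, 6, 221] (same object as b, c); b = [941, 8, 9, 6, 221] (same object as a, c); c = [941, 8, 9, 6, 221] (same object as a, b)
`print(a)` → prints [941, 8, 9, 6, 221]
`print(c)` → prints [941, 8, 9, 6, 221]

Answer:
[941, 8, 9, 6, 221]
[941, 8, 9, 6, 221]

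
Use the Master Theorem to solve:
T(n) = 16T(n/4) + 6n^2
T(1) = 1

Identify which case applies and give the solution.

a=16, b=4, f(n)=6n^2. log_4(16) = 2. Since c=2 = 2, Case 2 applies: T(n) = Θ(n^log_b(a) · log n) = O(n^2 log n).

Answer: O(n^2 log n) - Case 2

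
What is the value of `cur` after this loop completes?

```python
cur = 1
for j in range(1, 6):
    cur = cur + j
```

Start at 1, add 1 through 5
`cur` takes the values: 1 → 2 → 4 → 7 → 11 → 16

Answer: 16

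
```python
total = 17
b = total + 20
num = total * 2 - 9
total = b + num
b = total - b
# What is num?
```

Trace:
`total = 17` → total = 17
`b = total + 20` → b = 37
`num = total * 2 - 9` → num = 25
`total = b + num` → total = 62
`b = total - b` → b = 25
So num = 25

Answer: 25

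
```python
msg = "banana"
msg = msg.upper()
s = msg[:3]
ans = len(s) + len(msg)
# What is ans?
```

Trace:
`msg = "banana"` → msg = 'banana'
`msg = msg.upper()` → msg = 'BANANA'
`s = msg[:3]` → s = 'BAN'
`ans = len(s) + len(msg)` → ans = 9
So ans = 9

Answer: 9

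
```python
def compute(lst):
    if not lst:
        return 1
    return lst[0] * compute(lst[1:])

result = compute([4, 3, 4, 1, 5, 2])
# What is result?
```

Product over [4, 3, 4, 1, 5, 2] = 4 * 3 * 4 * 1 * 5 * 2 = 480

Answer: 480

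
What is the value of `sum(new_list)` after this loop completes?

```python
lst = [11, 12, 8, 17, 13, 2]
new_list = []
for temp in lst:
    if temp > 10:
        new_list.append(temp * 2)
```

Sum of doubled values > 10
`new_list` takes the values: [] → [22] → [22, 24] → [22, 24, 34] → [22, 24, 34, 26]
So `sum(new_list)` = 106

Answer: 106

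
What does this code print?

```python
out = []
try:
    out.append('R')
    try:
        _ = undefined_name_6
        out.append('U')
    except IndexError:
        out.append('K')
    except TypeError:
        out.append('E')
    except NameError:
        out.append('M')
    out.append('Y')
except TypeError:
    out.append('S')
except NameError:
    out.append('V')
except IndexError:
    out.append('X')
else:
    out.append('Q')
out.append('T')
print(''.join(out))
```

Execution trace: 'R' (try body) → 'M' (inner except NameError) → 'Y' (try body, no exception) → 'Q' (else) → 'T' (after the try/except). Output: RMYQT

Answer: RMYQT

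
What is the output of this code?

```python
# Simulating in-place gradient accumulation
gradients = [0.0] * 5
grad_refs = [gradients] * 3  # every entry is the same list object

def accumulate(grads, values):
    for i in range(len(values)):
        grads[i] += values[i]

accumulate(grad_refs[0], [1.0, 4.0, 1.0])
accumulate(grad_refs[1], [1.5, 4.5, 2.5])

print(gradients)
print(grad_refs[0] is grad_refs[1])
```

Key concept: gradient accumulation aliasing.
Step by step:
`gradients = [0.0] * 5` → gradients = [0.0, 0.0, 0.0, 0.0, 0.0]
`grad_refs = [gradients] * 3` → grad_refs = [[0.0, 0.0, 0.0, 0.0, 0.0], [0.0, 0.0, 0.0, 0.0, 0.0], [0.0, 0.0, 0.0, 0.0, 0.0]]
`accumulate(grad_refs[0], [1.0, 4.0, 1.0])` → gradients = [1.0, 4.0, 1.0, 0.0, 0.0]; grad_refs = [[1.0, 4.0, 1.0, 0.0, 0.0], [1.0, 4.0, 1.0, 0.0, 0.0], [1.0, 4.0, 1.0, 0.0, 0.0]]
`accumulate(grad_refs[1], [1.5, 4.5, 2.5])` → gradients = [2.5, 8.5, 3.5, 0.0, 0.0]; grad_refs = [[2.5, 8.5, 3.5, 0.0, 0.0], [2.5, 8.5, 3.5, 0.0, 0.0], [2.5, 8.5, 3.5, 0.0, 0.0]]
`print(gradients)` → prints [2.5, 8.5, 3.5, 0.0, 0.0]
`print(grad_refs[0] is grad_refs[1])` → prints True

Answer:
[2.5, 8.5, 3.5, 0.0, 0.0]
True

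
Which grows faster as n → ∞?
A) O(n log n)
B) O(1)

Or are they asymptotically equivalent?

O(n log n) vs O(1): Higher order terms dominate.

Answer: A) O(n log n) grows faster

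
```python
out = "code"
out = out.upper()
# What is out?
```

Trace:
`out = "code"` → out = 'code'
`out = out.upper()` → out = 'CODE'
So out = 'CODE'

Answer: 'CODE'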